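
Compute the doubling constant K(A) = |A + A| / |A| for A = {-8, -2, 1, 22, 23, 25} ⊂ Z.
K = |A + A| / |A| = 20/6 = 10/3

Enumerate A + A = {a + b : a, b ∈ A}. With |A| = 6, there are |A|^2 = 36 ordered sum pairs; collecting distinct values, A + A = {-16, -10, -7, -4, -1, 2, 14, 15, 17, 20, 21, 23, 24, 26, 44, 45, 46, 47, 48, 50}, so |A + A| = 20. Thus K = 20/6 = 10/3. For comparison, the minimum possible |A + A| over all 6-element sets is 2·6 − 1 = 11 (so min K = 11/6), attained only by arithmetic progressions.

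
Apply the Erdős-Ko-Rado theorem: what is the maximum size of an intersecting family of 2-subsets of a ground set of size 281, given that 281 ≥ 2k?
max |F| = C(280, 1) = 280

The Erdős-Ko-Rado theorem states: for n ≥ 2k, an intersecting family of k-subsets of an n-element set has size at most C(n − 1, k − 1), with equality for 'star' families {A ⊆ [n] : |A| = k, i ∈ A} (fix an element i). For n = 281, k = 2: C(280, 1) = 280.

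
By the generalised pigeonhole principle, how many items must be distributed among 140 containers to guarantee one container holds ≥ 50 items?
n = (50 − 1)·140 + 1 = 6861

By the generalised pigeonhole principle, to guarantee some box contains ≥ r objects we need more than (r − 1) · k objects total. Threshold: n = (r − 1) · k + 1. With r = 50 and k = 140: n = 49 · 140 + 1 = 6860 + 1 = 6861. For n = 6860 = 49 · 140, we can put exactly 49 objects in every box, avoiding 50 in any single one — so 6861 is tight.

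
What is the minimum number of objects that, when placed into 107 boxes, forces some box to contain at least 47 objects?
n = (47 − 1)·107 + 1 = 4923

By the generalised pigeonhole principle, to guarantee some box contains ≥ r objects we need more than (r − 1) · k objects total. Threshold: n = (r − 1) · k + 1. With r = 47 and k = 107: n = 46 · 107 + 1 = 4922 + 1 = 4923. For n = 4922 = 46 · 107, we can put exactly 46 objects in every box, avoiding 47 in any single one — so 4923 is tight.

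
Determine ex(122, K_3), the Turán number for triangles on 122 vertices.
ex(122, K_3) = ⌊122^2/4⌋ = 3721

Mantel (1907): a triangle-free graph on n vertices has at most ⌊n^2/4⌋ edges, with equality for the complete bipartite graph K_{⌊n/2⌋, ⌈n/2⌉}. For n = 122: ⌊122^2/4⌋ = ⌊14884/4⌋ = 3721. The extremal graph is K_{61, 61}, which has 61·61 = 3721 edges.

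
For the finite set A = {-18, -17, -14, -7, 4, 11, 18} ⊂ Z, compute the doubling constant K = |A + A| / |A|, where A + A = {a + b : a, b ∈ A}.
K = |A + A| / |A| = 24/7

Enumerate A + A = {a + b : a, b ∈ A}. With |A| = 7, there are |A|^2 = 49 ordered sum pairs; collecting distinct values, A + A = {-36, -35, -34, -32, -31, -28, -25, -24, -21, -14, -13, -10, -7, -6, -3, 0, 1, 4, 8, 11, 15, 22, 29, 36}, so |A + A| = 24. Thus K = 24/7. For comparison, the minimum possible |A + A| over all 7-element sets is 2·7 − 1 = 13 (so min K = 13/7), attained only by arithmetic progressions.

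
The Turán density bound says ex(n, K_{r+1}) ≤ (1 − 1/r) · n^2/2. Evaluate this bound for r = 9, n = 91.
Turán density bound = (8/9) · 91^2/2 = 33124/9 ≈ 3680.4444

Turán's theorem: ex(n, K_{r+1}) is achieved by the complete r-partite Turán graph T(n, r) with parts as balanced as possible, and is at most (1 − 1/r) · n^2/2. For r = 9, n = 91: the density bound is (8/9) · 8281/2 = 33124/9 ≈ 3680.4444. The integer-valued extremum is e(T(91, 9)) = 3680, which is strictly less than the density bound 33124/9 since 9 ∤ 91 (the parts of T(91, 9) cannot all be equal).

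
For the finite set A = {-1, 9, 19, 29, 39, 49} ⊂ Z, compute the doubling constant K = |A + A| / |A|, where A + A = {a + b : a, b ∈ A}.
K = |A + A| / |A| = 11/6

Enumerate A + A = {a + b : a, b ∈ A}. With |A| = 6, there are |A|^2 = 36 ordered sum pairs; collecting distinct values, A + A = {-2, 8, 18, 28, 38, 48, 58, 68, 78, 88, 98}, so |A + A| = 11. Thus K = 11/6. Here |A + A| = 2|A| − 1 = 11, the minimum possible — so K = 11/6 is minimal, which holds iff A is an arithmetic progression.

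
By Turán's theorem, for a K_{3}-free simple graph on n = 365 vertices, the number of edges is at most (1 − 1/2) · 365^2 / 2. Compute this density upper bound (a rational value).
Turán density bound = (1/2) · 365^2/2 = 133225/4 ≈ 33306.25

Turán's theorem: ex(n, K_{r+1}) is achieved by the complete r-partite Turán graph T(n, r) with parts as balanced as possible, and is at most (1 − 1/r) · n^2/2. For r = 2, n = 365: the density bound is (1/2) · 133225/2 = 133225/4 ≈ 33306.25. The integer-valued extremum is e(T(365, 2)) = 33306, which is strictly less than the density bound 133225/4 since 2 ∤ 365 (the parts of T(365, 2) cannot all be equal).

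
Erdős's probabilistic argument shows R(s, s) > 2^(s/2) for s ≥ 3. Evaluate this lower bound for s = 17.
2^(17/2) = 362.0387; so R(17, 17) > 362.0387

Colour each edge of K_n uniformly at random with red/blue. The expected number of monochromatic K_17 is C(n, 17) · 2 · 2^(−C(17,2)). If C(n, 17) · 2^(1 − C(17,2)) < 1, then with positive probability no monochromatic K_17 exists, so R(17, 17) > n. The standard estimate C(n, 17) ≤ n^17/17! shows this inequality holds whenever n ≤ 2^(17/2) (since 17! · 2^(C(17,2) − 1) > 2^(17^2/2) ≥ n^17). Hence R(17, 17) > 2^(17/2) = 362.0387.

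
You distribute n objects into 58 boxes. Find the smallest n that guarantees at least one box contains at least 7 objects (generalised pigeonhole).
n = (7 − 1)·58 + 1 = 349

By the generalised pigeonhole principle, to guarantee some box contains ≥ r objects we need more than (r − 1) · k objects total. Threshold: n = (r − 1) · k + 1. With r = 7 and k = 58: n = 6 · 58 + 1 = 348 + 1 = 349. For n = 348 = 6 · 58, we can put exactly 6 objects in every box, avoiding 7 in any single one — so 349 is tight.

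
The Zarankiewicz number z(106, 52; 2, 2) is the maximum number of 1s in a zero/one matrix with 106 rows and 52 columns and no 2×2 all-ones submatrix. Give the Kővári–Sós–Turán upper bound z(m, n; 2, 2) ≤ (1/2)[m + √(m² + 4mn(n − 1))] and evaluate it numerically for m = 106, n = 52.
z(106, 52; 2, 2) ≤ (1/2)[106 + √(106² + 4·106·52·51)] = (1/2)[106 + √1135684] = 585.8424

Kővári–Sós–Turán: let r_1, ..., r_106 be the row sums and z = Σ r_i the total number of 1s. Each pair of columns can share at most one row with both entries 1 (else a 2×2 all-ones block appears), so Σ_i C(r_i, 2) ≤ C(52, 2) = 1326. By convexity Σ_i C(r_i, 2) ≥ 106·C(z/106, 2) = z(z − 106)/(2·106), giving z² − 106z − 106·52·51 ≤ 0 and hence z ≤ (1/2)[106 + √(11236 + 4·281112)] = (1/2)[106 + √1135684] ≈ (1/2)(106 + 1065.6848) = 585.8424.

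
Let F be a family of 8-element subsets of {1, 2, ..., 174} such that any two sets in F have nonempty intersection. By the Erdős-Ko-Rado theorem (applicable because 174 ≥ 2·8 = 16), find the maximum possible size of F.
max |F| = C(173, 7) = 813769676772

The Erdős-Ko-Rado theorem states: for n ≥ 2k, an intersecting family of k-subsets of an n-element set has size at most C(n − 1, k − 1), with equality for 'star' families {A ⊆ [n] : |A| = k, i ∈ A} (fix an element i). For n = 174, k = 8: C(173, 7) = 813769676772.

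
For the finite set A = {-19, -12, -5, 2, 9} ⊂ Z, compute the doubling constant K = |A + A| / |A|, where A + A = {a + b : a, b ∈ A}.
K = |A + A| / |A| = 9/5

Enumerate A + A = {a + b : a, b ∈ A}. With |A| = 5, there are |A|^2 = 25 ordered sum pairs; collecting distinct values, A + A = {-38, -31, -24, -17, -10, -3, 4, 11, 18}, so |A + A| = 9. Thus K = 9/5. Here |A + A| = 2|A| − 1 = 9, the minimum possible — so K = 9/5 is minimal, which holds iff A is an arithmetic progression.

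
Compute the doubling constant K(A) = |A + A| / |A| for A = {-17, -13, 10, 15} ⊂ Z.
K = |A + A| / |A| = 10/4 = 5/2

Enumerate A + A = {a + b : a, b ∈ A}. With |A| = 4, there are |A|^2 = 16 ordered sum pairs; collecting distinct values, A + A = {-34, -30, -26, -7, -3, -2, 2, 20, 25, 30}, so |A + A| = 10. Thus K = 10/4 = 5/2. For comparison, the minimum possible |A + A| over all 4-element sets is 2·4 − 1 = 7 (so min K = 7/4), attained only by arithmetic progressions.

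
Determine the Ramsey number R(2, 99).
R(2, 99) = 99

R(2, k) = k for all k ≥ 2: in a 2-colouring of K_k, either some edge is red (a red K_2) or all edges are blue (a blue K_k). And K_{98} coloured all-blue has no blue K_99, so R(2, 99) > 98. Hence R(2, 99) = 99.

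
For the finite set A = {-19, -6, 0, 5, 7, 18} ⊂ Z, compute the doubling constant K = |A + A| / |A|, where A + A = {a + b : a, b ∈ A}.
K = |A + A| / |A| = 18/6 = 3

Enumerate A + A = {a + b : a, b ∈ A}. With |A| = 6, there are |A|^2 = 36 ordered sum pairs; collecting distinct values, A + A = {-38, -25, -19, -14, -12, -6, -1, 0, 1, 5, 7, 10, 12, 14, 18, 23, 25, 36}, so |A + A| = 18. Thus K = 18/6 = 3. For comparison, the minimum possible |A + A| over all 6-element sets is 2·6 − 1 = 11 (so min K = 11/6), attained only by arithmetic progressions.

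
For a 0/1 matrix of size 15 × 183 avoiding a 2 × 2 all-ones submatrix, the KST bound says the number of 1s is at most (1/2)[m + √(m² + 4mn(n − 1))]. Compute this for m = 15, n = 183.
z(15, 183; 2, 2) ≤ (1/2)[15 + √(15² + 4·15·183·182)] = (1/2)[15 + √1998585] = 714.3566

Kővári–Sós–Turán: let r_1, ..., r_15 be the row sums and z = Σ r_i the total number of 1s. Each pair of columns can share at most one row with both entries 1 (else a 2×2 all-ones block appears), so Σ_i C(r_i, 2) ≤ C(183, 2) = 16653. By convexity Σ_i C(r_i, 2) ≥ 15·C(z/15, 2) = z(z − 15)/(2·15), giving z² − 15z − 15·183·182 ≤ 0 and hence z ≤ (1/2)[15 + √(225 + 4·499590)] = (1/2)[15 + √1998585] ≈ (1/2)(15 + 1413.7132) = 714.3566.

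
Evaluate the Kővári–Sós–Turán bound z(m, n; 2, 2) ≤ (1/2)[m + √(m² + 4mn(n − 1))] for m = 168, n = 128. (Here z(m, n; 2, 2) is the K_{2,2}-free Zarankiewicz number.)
z(168, 128; 2, 2) ≤ (1/2)[168 + √(168² + 4·168·128·127)] = (1/2)[168 + √10952256] = 1738.7096

Kővári–Sós–Turán: let r_1, ..., r_168 be the row sums and z = Σ r_i the total number of 1s. Each pair of columns can share at most one row with both entries 1 (else a 2×2 all-ones block appears), so Σ_i C(r_i, 2) ≤ C(128, 2) = 8128. By convexity Σ_i C(r_i, 2) ≥ 168·C(z/168, 2) = z(z − 168)/(2·168), giving z² − 168z − 168·128·127 ≤ 0 and hence z ≤ (1/2)[168 + √(28224 + 4·2731008)] = (1/2)[168 + √10952256] ≈ (1/2)(168 + 3309.4193) = 1738.7096.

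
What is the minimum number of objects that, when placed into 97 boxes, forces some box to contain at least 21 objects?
n = (21 − 1)·97 + 1 = 1941

By the generalised pigeonhole principle, to guarantee some box contains ≥ r objects we need more than (r − 1) · k objects total. Threshold: n = (r − 1) · k + 1. With r = 21 and k = 97: n = 20 · 97 + 1 = 1940 + 1 = 1941. For n = 1940 = 20 · 97, we can put exactly 20 objects in every box, avoiding 21 in any single one — so 1941 is tight.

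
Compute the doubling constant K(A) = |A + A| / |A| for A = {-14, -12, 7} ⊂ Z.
K = |A + A| / |A| = 6/3 = 2

Enumerate A + A = {a + b : a, b ∈ A}. With |A| = 3, there are |A|^2 = 9 ordered sum pairs; collecting distinct values, A + A = {-28, -26, -24, -7, -5, 14}, so |A + A| = 6. Thus K = 6/3 = 2. For comparison, the minimum possible |A + A| over all 3-element sets is 2·3 − 1 = 5 (so min K = 5/3), attained only by arithmetic progressions.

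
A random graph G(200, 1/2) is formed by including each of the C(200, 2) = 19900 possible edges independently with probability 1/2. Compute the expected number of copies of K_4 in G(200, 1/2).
E[# K_4] = C(200, 4) · (1/2)^C(4, 2) = 64684950 / 2^6 = 32342475/32 = 1010702.34375

For each 4-subset S of vertices (there are C(200, 4) = 64684950 such S), let X_S = 1 if S induces a K_4 (all C(4, 2) = 6 edges present). Then P(X_S = 1) = (1/2)^6 = 1/64. By linearity of expectation, E[# K_4] = C(200, 4) · (1/2)^6 = 64684950 / 64 = 32342475/32 = 1010702.34375.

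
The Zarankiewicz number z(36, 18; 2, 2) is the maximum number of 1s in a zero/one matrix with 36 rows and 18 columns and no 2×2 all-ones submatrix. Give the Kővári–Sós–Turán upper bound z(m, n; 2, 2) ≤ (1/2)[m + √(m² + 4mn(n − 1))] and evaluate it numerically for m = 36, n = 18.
z(36, 18; 2, 2) ≤ (1/2)[36 + √(36² + 4·36·18·17)] = (1/2)[36 + √45360] = 124.4894

Kővári–Sós–Turán: let r_1, ..., r_36 be the row sums and z = Σ r_i the total number of 1s. Each pair of columns can share at most one row with both entries 1 (else a 2×2 all-ones block appears), so Σ_i C(r_i, 2) ≤ C(18, 2) = 153. By convexity Σ_i C(r_i, 2) ≥ 36·C(z/36, 2) = z(z − 36)/(2·36), giving z² − 36z − 36·18·17 ≤ 0 and hence z ≤ (1/2)[36 + √(1296 + 4·11016)] = (1/2)[36 + √45360] ≈ (1/2)(36 + 212.9789) = 124.4894.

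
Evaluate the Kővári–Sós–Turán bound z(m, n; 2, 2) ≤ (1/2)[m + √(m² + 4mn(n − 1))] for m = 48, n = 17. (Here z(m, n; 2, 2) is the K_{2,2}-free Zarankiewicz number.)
z(48, 17; 2, 2) ≤ (1/2)[48 + √(48² + 4·48·17·16)] = (1/2)[48 + √54528] = 140.7562

Kővári–Sós–Turán: let r_1, ..., r_48 be the row sums and z = Σ r_i the total number of 1s. Each pair of columns can share at most one row with both entries 1 (else a 2×2 all-ones block appears), so Σ_i C(r_i, 2) ≤ C(17, 2) = 136. By convexity Σ_i C(r_i, 2) ≥ 48·C(z/48, 2) = z(z − 48)/(2·48), giving z² − 48z − 48·17·16 ≤ 0 and hence z ≤ (1/2)[48 + √(2304 + 4·13056)] = (1/2)[48 + √54528] ≈ (1/2)(48 + 233.5123) = 140.7562.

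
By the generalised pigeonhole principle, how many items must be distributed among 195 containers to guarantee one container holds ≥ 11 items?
n = (11 − 1)·195 + 1 = 1951

By the generalised pigeonhole principle, to guarantee some box contains ≥ r objects we need more than (r − 1) · k objects total. Threshold: n = (r − 1) · k + 1. With r = 11 and k = 195: n = 10 · 195 + 1 = 1950 + 1 = 1951. For n = 1950 = 10 · 195, we can put exactly 10 objects in every box, avoiding 11 in any single one — so 1951 is tight.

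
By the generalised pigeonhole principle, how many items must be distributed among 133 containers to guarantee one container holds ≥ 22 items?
n = (22 − 1)·133 + 1 = 2794

By the generalised pigeonhole principle, to guarantee some box contains ≥ r objects we need more than (r − 1) · k objects total. Threshold: n = (r − 1) · k + 1. With r = 22 and k = 133: n = 21 · 133 + 1 = 2793 + 1 = 2794. For n = 2793 = 21 · 133, we can put exactly 21 objects in every box, avoiding 22 in any single one — so 2794 is tight.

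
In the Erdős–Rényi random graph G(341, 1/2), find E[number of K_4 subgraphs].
E[# K_4] = C(341, 4) · (1/2)^C(4, 2) = 553526545 / 2^6 = 8648852.265625

For each 4-subset S of vertices (there are C(341, 4) = 553526545 such S), let X_S = 1 if S induces a K_4 (all C(4, 2) = 6 edges present). Then P(X_S = 1) = (1/2)^6 = 1/64. By linearity of expectation, E[# K_4] = C(341, 4) · (1/2)^6 = 553526545 / 64 = 8648852.265625.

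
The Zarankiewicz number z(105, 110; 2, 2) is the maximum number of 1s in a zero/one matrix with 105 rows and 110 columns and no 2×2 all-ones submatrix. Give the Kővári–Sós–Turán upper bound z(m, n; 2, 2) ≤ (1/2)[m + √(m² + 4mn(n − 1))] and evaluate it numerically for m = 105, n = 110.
z(105, 110; 2, 2) ≤ (1/2)[105 + √(105² + 4·105·110·109)] = (1/2)[105 + √5046825] = 1175.757

Kővári–Sós–Turán: let r_1, ..., r_105 be the row sums and z = Σ r_i the total number of 1s. Each pair of columns can share at most one row with both entries 1 (else a 2×2 all-ones block appears), so Σ_i C(r_i, 2) ≤ C(110, 2) = 5995. By convexity Σ_i C(r_i, 2) ≥ 105·C(z/105, 2) = z(z − 105)/(2·105), giving z² − 105z − 105·110·109 ≤ 0 and hence z ≤ (1/2)[105 + √(11025 + 4·1258950)] = (1/2)[105 + √5046825] ≈ (1/2)(105 + 2246.514) = 1175.757.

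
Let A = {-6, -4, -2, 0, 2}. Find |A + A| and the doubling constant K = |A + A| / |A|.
K = |A + A| / |A| = 9/5

Enumerate A + A = {a + b : a, b ∈ A}. With |A| = 5, there are |A|^2 = 25 ordered sum pairs; collecting distinct values, A + A = {-12, -10, -8, -6, -4, -2, 0, 2, 4}, so |A + A| = 9. Thus K = 9/5. Here |A + A| = 2|A| − 1 = 9, the minimum possible — so K = 9/5 is minimal, which holds iff A is an arithmetic progression.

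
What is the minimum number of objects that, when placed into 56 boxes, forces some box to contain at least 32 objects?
n = (32 − 1)·56 + 1 = 1737

By the generalised pigeonhole principle, to guarantee some box contains ≥ r objects we need more than (r − 1) · k objects total. Threshold: n = (r − 1) · k + 1. With r = 32 and k = 56: n = 31 · 56 + 1 = 1736 + 1 = 1737. For n = 1736 = 31 · 56, we can put exactly 31 objects in every box, avoiding 32 in any single one — so 1737 is tight.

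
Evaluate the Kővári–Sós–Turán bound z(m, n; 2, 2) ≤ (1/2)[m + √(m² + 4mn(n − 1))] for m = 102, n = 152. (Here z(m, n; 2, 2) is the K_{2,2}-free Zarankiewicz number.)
z(102, 152; 2, 2) ≤ (1/2)[102 + √(102² + 4·102·152·151)] = (1/2)[102 + √9374820] = 1581.9164

Kővári–Sós–Turán: let r_1, ..., r_102 be the row sums and z = Σ r_i the total number of 1s. Each pair of columns can share at most one row with both entries 1 (else a 2×2 all-ones block appears), so Σ_i C(r_i, 2) ≤ C(152, 2) = 11476. By convexity Σ_i C(r_i, 2) ≥ 102·C(z/102, 2) = z(z − 102)/(2·102), giving z² − 102z − 102·152·151 ≤ 0 and hence z ≤ (1/2)[102 + √(10404 + 4·2341104)] = (1/2)[102 + √9374820] ≈ (1/2)(102 + 3061.8328) = 1581.9164.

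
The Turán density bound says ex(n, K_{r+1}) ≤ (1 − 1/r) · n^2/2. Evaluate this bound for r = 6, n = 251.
Turán density bound = (5/6) · 251^2/2 = 315005/12 ≈ 26250.4167

Turán's theorem: ex(n, K_{r+1}) is achieved by the complete r-partite Turán graph T(n, r) with parts as balanced as possible, and is at most (1 − 1/r) · n^2/2. For r = 6, n = 251: the density bound is (5/6) · 63001/2 = 315005/12 ≈ 26250.4167. The integer-valued extremum is e(T(251, 6)) = 26250, which is strictly less than the density bound 315005/12 since 6 ∤ 251 (the parts of T(251, 6) cannot all be equal).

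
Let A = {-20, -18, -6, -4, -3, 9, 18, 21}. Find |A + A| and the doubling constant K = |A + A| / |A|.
K = |A + A| / |A| = 31/8

Enumerate A + A = {a + b : a, b ∈ A}. With |A| = 8, there are |A|^2 = 64 ordered sum pairs; collecting distinct values, A + A = {-40, -38, -36, -26, -24, -23, -22, -21, -12, -11, -10, -9, -8, -7, -6, -2, 0, 1, 3, 5, 6, 12, 14, 15, 17, 18, 27, 30, 36, 39, 42}, so |A + A| = 31. Thus K = 31/8. For comparison, the minimum possible |A + A| over all 8-element sets is 2·8 − 1 = 15 (so min K = 15/8), attained only by arithmetic progressions.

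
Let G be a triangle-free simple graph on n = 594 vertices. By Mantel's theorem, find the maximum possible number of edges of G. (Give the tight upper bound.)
ex(594, K_3) = ⌊594^2/4⌋ = 88209

Mantel (1907): a triangle-free graph on n vertices has at most ⌊n^2/4⌋ edges, with equality for the complete bipartite graph K_{⌊n/2⌋, ⌈n/2⌉}. For n = 594: ⌊594^2/4⌋ = ⌊352836/4⌋ = 88209. The extremal graph is K_{297, 297}, which has 297·297 = 88209 edges.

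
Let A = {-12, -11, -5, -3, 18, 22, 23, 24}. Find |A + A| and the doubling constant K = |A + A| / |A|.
K = |A + A| / |A| = 31/8

Enumerate A + A = {a + b : a, b ∈ A}. With |A| = 8, there are |A|^2 = 64 ordered sum pairs; collecting distinct values, A + A = {-24, -23, -22, -17, -16, -15, -14, -10, -8, -6, 6, 7, 10, 11, 12, 13, 15, 17, 18, 19, 20, 21, 36, 40, 41, 42, 44, 45, 46, 47, 48}, so |A + A| = 31. Thus K = 31/8. For comparison, the minimum possible |A + A| over all 8-element sets is 2·8 − 1 = 15 (so min K = 15/8), attained only by arithmetic progressions.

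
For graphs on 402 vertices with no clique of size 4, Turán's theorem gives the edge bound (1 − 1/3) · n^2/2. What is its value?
Turán density bound = (2/3) · 402^2/2 = 53868

Turán's theorem: ex(n, K_{r+1}) is achieved by the complete r-partite Turán graph T(n, r) with parts as balanced as possible, and is at most (1 − 1/r) · n^2/2. For r = 3, n = 402: the density bound is (2/3) · 161604/2 = 53868. Since 3 ∣ 402, the Turán graph T(402, 3) has parts of equal size 134, and its edge count e(T(402, 3)) = 53868 attains the density bound exactly.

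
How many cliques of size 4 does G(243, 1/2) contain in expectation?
E[# K_4] = C(243, 4) · (1/2)^C(4, 2) = 141722460 / 2^6 = 35430615/16 = 2214413.4375

For each 4-subset S of vertices (there are C(243, 4) = 141722460 such S), let X_S = 1 if S induces a K_4 (all C(4, 2) = 6 edges present). Then P(X_S = 1) = (1/2)^6 = 1/64. By linearity of expectation, E[# K_4] = C(243, 4) · (1/2)^6 = 141722460 / 64 = 35430615/16 = 2214413.4375.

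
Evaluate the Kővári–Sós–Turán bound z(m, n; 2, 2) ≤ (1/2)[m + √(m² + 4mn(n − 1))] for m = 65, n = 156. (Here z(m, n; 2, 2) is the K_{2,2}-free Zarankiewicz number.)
z(65, 156; 2, 2) ≤ (1/2)[65 + √(65² + 4·65·156·155)] = (1/2)[65 + √6291025] = 1286.5958

Kővári–Sós–Turán: let r_1, ..., r_65 be the row sums and z = Σ r_i the total number of 1s. Each pair of columns can share at most one row with both entries 1 (else a 2×2 all-ones block appears), so Σ_i C(r_i, 2) ≤ C(156, 2) = 12090. By convexity Σ_i C(r_i, 2) ≥ 65·C(z/65, 2) = z(z − 65)/(2·65), giving z² − 65z − 65·156·155 ≤ 0 and hence z ≤ (1/2)[65 + √(4225 + 4·1571700)] = (1/2)[65 + √6291025] ≈ (1/2)(65 + 2508.1916) = 1286.5958.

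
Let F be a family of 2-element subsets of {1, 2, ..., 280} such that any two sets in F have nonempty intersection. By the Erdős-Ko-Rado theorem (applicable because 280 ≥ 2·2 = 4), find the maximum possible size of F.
max |F| = C(279, 1) = 279

The Erdős-Ko-Rado theorem states: for n ≥ 2k, an intersecting family of k-subsets of an n-element set has size at most C(n − 1, k − 1), with equality for 'star' families {A ⊆ [n] : |A| = k, i ∈ A} (fix an element i). For n = 280, k = 2: C(279, 1) = 279.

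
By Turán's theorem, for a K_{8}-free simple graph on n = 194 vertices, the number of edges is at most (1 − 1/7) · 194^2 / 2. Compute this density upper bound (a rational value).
Turán density bound = (6/7) · 194^2/2 = 112908/7 ≈ 16129.7143

Turán's theorem: ex(n, K_{r+1}) is achieved by the complete r-partite Turán graph T(n, r) with parts as balanced as possible, and is at most (1 − 1/r) · n^2/2. For r = 7, n = 194: the density bound is (6/7) · 37636/2 = 112908/7 ≈ 16129.7143. The integer-valued extremum is e(T(194, 7)) = 16129, which is strictly less than the density bound 112908/7 since 7 ∤ 194 (the parts of T(194, 7) cannot all be equal).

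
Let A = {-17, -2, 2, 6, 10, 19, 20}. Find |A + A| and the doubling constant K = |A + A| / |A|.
K = |A + A| / |A| = 25/7

Enumerate A + A = {a + b : a, b ∈ A}. With |A| = 7, there are |A|^2 = 49 ordered sum pairs; collecting distinct values, A + A = {-34, -19, -15, -11, -7, -4, 0, 2, 3, 4, 8, 12, 16, 17, 18, 20, 21, 22, 25, 26, 29, 30, 38, 39, 40}, so |A + A| = 25. Thus K = 25/7. For comparison, the minimum possible |A + A| over all 7-element sets is 2·7 − 1 = 13 (so min K = 13/7), attained only by arithmetic progressions.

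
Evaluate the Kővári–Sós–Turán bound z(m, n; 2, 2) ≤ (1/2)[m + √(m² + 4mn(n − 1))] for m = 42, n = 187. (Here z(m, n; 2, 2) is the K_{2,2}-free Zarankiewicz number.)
z(42, 187; 2, 2) ≤ (1/2)[42 + √(42² + 4·42·187·186)] = (1/2)[42 + √5845140] = 1229.8362

Kővári–Sós–Turán: let r_1, ..., r_42 be the row sums and z = Σ r_i the total number of 1s. Each pair of columns can share at most one row with both entries 1 (else a 2×2 all-ones block appears), so Σ_i C(r_i, 2) ≤ C(187, 2) = 17391. By convexity Σ_i C(r_i, 2) ≥ 42·C(z/42, 2) = z(z − 42)/(2·42), giving z² − 42z − 42·187·186 ≤ 0 and hence z ≤ (1/2)[42 + √(1764 + 4·1460844)] = (1/2)[42 + √5845140] ≈ (1/2)(42 + 2417.6724) = 1229.8362.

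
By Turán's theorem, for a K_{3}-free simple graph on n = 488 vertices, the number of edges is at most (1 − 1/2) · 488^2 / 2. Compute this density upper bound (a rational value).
Turán density bound = (1/2) · 488^2/2 = 59536

Turán's theorem: ex(n, K_{r+1}) is achieved by the complete r-partite Turán graph T(n, r) with parts as balanced as possible, and is at most (1 − 1/r) · n^2/2. For r = 2, n = 488: the density bound is (1/2) · 238144/2 = 59536. Since 2 ∣ 488, the Turán graph T(488, 2) has parts of equal size 244, and its edge count e(T(488, 2)) = 59536 attains the density bound exactly.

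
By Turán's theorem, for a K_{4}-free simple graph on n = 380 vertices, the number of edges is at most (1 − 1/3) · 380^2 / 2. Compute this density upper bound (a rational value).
Turán density bound = (2/3) · 380^2/2 = 144400/3 ≈ 48133.3333

Turán's theorem: ex(n, K_{r+1}) is achieved by the complete r-partite Turán graph T(n, r) with parts as balanced as possible, and is at most (1 − 1/r) · n^2/2. For r = 3, n = 380: the density bound is (2/3) · 144400/2 = 144400/3 ≈ 48133.3333. The integer-valued extremum is e(T(380, 3)) = 48133, which is strictly less than the density bound 144400/3 since 3 ∤ 380 (the parts of T(380, 3) cannot all be equal).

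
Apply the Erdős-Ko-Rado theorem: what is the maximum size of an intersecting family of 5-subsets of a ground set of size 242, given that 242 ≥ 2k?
max |F| = C(241, 4) = 137085620

The Erdős-Ko-Rado theorem states: for n ≥ 2k, an intersecting family of k-subsets of an n-element set has size at most C(n − 1, k − 1), with equality for 'star' families {A ⊆ [n] : |A| = k, i ∈ A} (fix an element i). For n = 242, k = 5: C(241, 4) = 137085620.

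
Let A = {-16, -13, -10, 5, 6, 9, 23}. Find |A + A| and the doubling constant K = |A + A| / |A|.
K = |A + A| / |A| = 24/7

Enumerate A + A = {a + b : a, b ∈ A}. With |A| = 7, there are |A|^2 = 49 ordered sum pairs; collecting distinct values, A + A = {-32, -29, -26, -23, -20, -11, -10, -8, -7, -5, -4, -1, 7, 10, 11, 12, 13, 14, 15, 18, 28, 29, 32, 46}, so |A + A| = 24. Thus K = 24/7. For comparison, the minimum possible |A + A| over all 7-element sets is 2·7 − 1 = 13 (so min K = 13/7), attained only by arithmetic progressions.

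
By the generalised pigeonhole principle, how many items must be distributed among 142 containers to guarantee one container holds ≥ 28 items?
n = (28 − 1)·142 + 1 = 3835

By the generalised pigeonhole principle, to guarantee some box contains ≥ r objects we need more than (r − 1) · k objects total. Threshold: n = (r − 1) · k + 1. With r = 28 and k = 142: n = 27 · 142 + 1 = 3834 + 1 = 3835. For n = 3834 = 27 · 142, we can put exactly 27 objects in every box, avoiding 28 in any single one — so 3835 is tight.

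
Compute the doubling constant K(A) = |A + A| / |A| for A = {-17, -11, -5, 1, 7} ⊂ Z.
K = |A + A| / |A| = 9/5

Enumerate A + A = {a + b : a, b ∈ A}. With |A| = 5, there are |A|^2 = 25 ordered sum pairs; collecting distinct values, A + A = {-34, -28, -22, -16, -10, -4, 2, 8, 14}, so |A + A| = 9. Thus K = 9/5. Here |A + A| = 2|A| − 1 = 9, the minimum possible — so K = 9/5 is minimal, which holds iff A is an arithmetic progression.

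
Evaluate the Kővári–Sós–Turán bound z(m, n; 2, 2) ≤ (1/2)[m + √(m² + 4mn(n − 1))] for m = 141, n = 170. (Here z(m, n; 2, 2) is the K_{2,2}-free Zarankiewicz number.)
z(141, 170; 2, 2) ≤ (1/2)[141 + √(141² + 4·141·170·169)] = (1/2)[141 + √16223601] = 2084.4266

Kővári–Sós–Turán: let r_1, ..., r_141 be the row sums and z = Σ r_i the total number of 1s. Each pair of columns can share at most one row with both entries 1 (else a 2×2 all-ones block appears), so Σ_i C(r_i, 2) ≤ C(170, 2) = 14365. By convexity Σ_i C(r_i, 2) ≥ 141·C(z/141, 2) = z(z − 141)/(2·141), giving z² − 141z − 141·170·169 ≤ 0 and hence z ≤ (1/2)[141 + √(19881 + 4·4050930)] = (1/2)[141 + √16223601] ≈ (1/2)(141 + 4027.8532) = 2084.4266.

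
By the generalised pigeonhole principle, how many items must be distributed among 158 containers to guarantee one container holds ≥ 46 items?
n = (46 − 1)·158 + 1 = 7111

By the generalised pigeonhole principle, to guarantee some box contains ≥ r objects we need more than (r − 1) · k objects total. Threshold: n = (r − 1) · k + 1. With r = 46 and k = 158: n = 45 · 158 + 1 = 7110 + 1 = 7111. For n = 7110 = 45 · 158, we can put exactly 45 objects in every box, avoiding 46 in any single one — so 7111 is tight.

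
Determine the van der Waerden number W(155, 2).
W(155, 2) = 155 + 1 = 156

A 2-term AP is any pair of integers, so a monochromatic 2-AP exists iff some colour is used at least twice. With 155 colours, the colouring i ↦ i on {1, ..., 155} uses each colour once, avoiding any monochromatic pair, so W(155, 2) > 155. For {1, ..., 156}, pigeonhole forces two integers of the same colour, which form a monochromatic 2-AP. Hence W(155, 2) = 156.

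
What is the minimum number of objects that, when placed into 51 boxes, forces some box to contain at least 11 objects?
n = (11 − 1)·51 + 1 = 511

By the generalised pigeonhole principle, to guarantee some box contains ≥ r objects we need more than (r − 1) · k objects total. Threshold: n = (r − 1) · k + 1. With r = 11 and k = 51: n = 10 · 51 + 1 = 510 + 1 = 511. For n = 510 = 10 · 51, we can put exactly 10 objects in every box, avoiding 11 in any single one — so 511 is tight.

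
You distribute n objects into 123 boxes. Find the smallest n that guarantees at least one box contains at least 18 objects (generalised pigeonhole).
n = (18 − 1)·123 + 1 = 2092

By the generalised pigeonhole principle, to guarantee some box contains ≥ r objects we need more than (r − 1) · k objects total. Threshold: n = (r − 1) · k + 1. With r = 18 and k = 123: n = 17 · 123 + 1 = 2091 + 1 = 2092. For n = 2091 = 17 · 123, we can put exactly 17 objects in every box, avoiding 18 in any single one — so 2092 is tight.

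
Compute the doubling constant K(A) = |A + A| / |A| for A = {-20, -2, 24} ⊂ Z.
K = |A + A| / |A| = 6/3 = 2

Enumerate A + A = {a + b : a, b ∈ A}. With |A| = 3, there are |A|^2 = 9 ordered sum pairs; collecting distinct values, A + A = {-40, -22, -4, 4, 22, 48}, so |A + A| = 6. Thus K = 6/3 = 2. For comparison, the minimum possible |A + A| over all 3-element sets is 2·3 − 1 = 5 (so min K = 5/3), attained only by arithmetic progressions.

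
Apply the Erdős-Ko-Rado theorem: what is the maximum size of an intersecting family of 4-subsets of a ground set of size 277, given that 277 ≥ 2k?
max |F| = C(276, 3) = 3466100

The Erdős-Ko-Rado theorem states: for n ≥ 2k, an intersecting family of k-subsets of an n-element set has size at most C(n − 1, k − 1), with equality for 'star' families {A ⊆ [n] : |A| = k, i ∈ A} (fix an element i). For n = 277, k = 4: C(276, 3) = 3466100.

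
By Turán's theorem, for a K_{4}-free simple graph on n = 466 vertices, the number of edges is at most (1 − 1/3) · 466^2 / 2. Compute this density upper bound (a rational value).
Turán density bound = (2/3) · 466^2/2 = 217156/3 ≈ 72385.3333

Turán's theorem: ex(n, K_{r+1}) is achieved by the complete r-partite Turán graph T(n, r) with parts as balanced as possible, and is at most (1 − 1/r) · n^2/2. For r = 3, n = 466: the density bound is (2/3) · 217156/2 = 217156/3 ≈ 72385.3333. The integer-valued extremum is e(T(466, 3)) = 72385, which is strictly less than the density bound 217156/3 since 3 ∤ 466 (the parts of T(466, 3) cannot all be equal).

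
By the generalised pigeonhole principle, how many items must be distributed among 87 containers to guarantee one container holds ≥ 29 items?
n = (29 − 1)·87 + 1 = 2437

By the generalised pigeonhole principle, to guarantee some box contains ≥ r objects we need more than (r − 1) · k objects total. Threshold: n = (r − 1) · k + 1. With r = 29 and k = 87: n = 28 · 87 + 1 = 2436 + 1 = 2437. For n = 2436 = 28 · 87, we can put exactly 28 objects in every box, avoiding 29 in any single one — so 2437 is tight.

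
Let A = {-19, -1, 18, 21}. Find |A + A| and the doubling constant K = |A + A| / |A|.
K = |A + A| / |A| = 10/4 = 5/2

Enumerate A + A = {a + b : a, b ∈ A}. With |A| = 4, there are |A|^2 = 16 ordered sum pairs; collecting distinct values, A + A = {-38, -20, -2, -1, 2, 17, 20, 36, 39, 42}, so |A + A| = 10. Thus K = 10/4 = 5/2. For comparison, the minimum possible |A + A| over all 4-element sets is 2·4 − 1 = 7 (so min K = 7/4), attained only by arithmetic progressions.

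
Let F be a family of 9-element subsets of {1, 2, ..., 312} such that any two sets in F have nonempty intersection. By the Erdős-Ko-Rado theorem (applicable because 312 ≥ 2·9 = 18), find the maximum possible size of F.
max |F| = C(311, 8) = 1982184064041390

The Erdős-Ko-Rado theorem states: for n ≥ 2k, an intersecting family of k-subsets of an n-element set has size at most C(n − 1, k − 1), with equality for 'star' families {A ⊆ [n] : |A| = k, i ∈ A} (fix an element i). For n = 312, k = 9: C(311, 8) = 1982184064041390.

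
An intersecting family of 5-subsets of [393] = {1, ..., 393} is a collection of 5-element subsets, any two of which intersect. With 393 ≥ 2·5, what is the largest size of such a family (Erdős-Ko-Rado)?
max |F| = C(392, 4) = 968870630

Erdős-Ko-Rado (1961): when n ≥ 2k, max |F| = C(n−1, k−1). The bound is attained by the star {A : i ∈ A} for any fixed i ∈ [n]. Here C(393−1, 5−1) = C(392, 4) = 968870630.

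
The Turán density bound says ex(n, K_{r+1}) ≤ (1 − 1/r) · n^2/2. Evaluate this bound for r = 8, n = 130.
Turán density bound = (7/8) · 130^2/2 = 29575/4 ≈ 7393.75

Turán's theorem: ex(n, K_{r+1}) is achieved by the complete r-partite Turán graph T(n, r) with parts as balanced as possible, and is at most (1 − 1/r) · n^2/2. For r = 8, n = 130: the density bound is (7/8) · 16900/2 = 29575/4 ≈ 7393.75. The integer-valued extremum is e(T(130, 8)) = 7393, which is strictly less than the density bound 29575/4 since 8 ∤ 130 (the parts of T(130, 8) cannot all be equal).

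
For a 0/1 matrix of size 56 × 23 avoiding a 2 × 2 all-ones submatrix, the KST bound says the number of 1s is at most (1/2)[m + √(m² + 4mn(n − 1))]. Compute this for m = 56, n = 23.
z(56, 23; 2, 2) ≤ (1/2)[56 + √(56² + 4·56·23·22)] = (1/2)[56 + √116480] = 198.6458

Kővári–Sós–Turán: let r_1, ..., r_56 be the row sums and z = Σ r_i the total number of 1s. Each pair of columns can share at most one row with both entries 1 (else a 2×2 all-ones block appears), so Σ_i C(r_i, 2) ≤ C(23, 2) = 253. By convexity Σ_i C(r_i, 2) ≥ 56·C(z/56, 2) = z(z − 56)/(2·56), giving z² − 56z − 56·23·22 ≤ 0 and hence z ≤ (1/2)[56 + √(3136 + 4·28336)] = (1/2)[56 + √116480] ≈ (1/2)(56 + 341.2917) = 198.6458.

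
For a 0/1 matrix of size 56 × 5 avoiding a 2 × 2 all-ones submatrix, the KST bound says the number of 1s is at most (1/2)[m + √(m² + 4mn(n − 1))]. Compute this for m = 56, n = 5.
z(56, 5; 2, 2) ≤ (1/2)[56 + √(56² + 4·56·5·4)] = (1/2)[56 + √7616] = 71.6348

Kővári–Sós–Turán: let r_1, ..., r_56 be the row sums and z = Σ r_i the total number of 1s. Each pair of columns can share at most one row with both entries 1 (else a 2×2 all-ones block appears), so Σ_i C(r_i, 2) ≤ C(5, 2) = 10. By convexity Σ_i C(r_i, 2) ≥ 56·C(z/56, 2) = z(z − 56)/(2·56), giving z² − 56z − 56·5·4 ≤ 0 and hence z ≤ (1/2)[56 + √(3136 + 4·1120)] = (1/2)[56 + √7616] ≈ (1/2)(56 + 87.2697) = 71.6348.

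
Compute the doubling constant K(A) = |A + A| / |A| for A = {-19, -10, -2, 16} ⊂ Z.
K = |A + A| / |A| = 10/4 = 5/2

Enumerate A + A = {a + b : a, b ∈ A}. With |A| = 4, there are |A|^2 = 16 ordered sum pairs; collecting distinct values, A + A = {-38, -29, -21, -20, -12, -4, -3, 6, 14, 32}, so |A + A| = 10. Thus K = 10/4 = 5/2. For comparison, the minimum possible |A + A| over all 4-element sets is 2·4 − 1 = 7 (so min K = 7/4), attained only by arithmetic progressions.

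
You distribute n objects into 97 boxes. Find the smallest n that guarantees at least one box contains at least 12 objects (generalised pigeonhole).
n = (12 − 1)·97 + 1 = 1068

By the generalised pigeonhole principle, to guarantee some box contains ≥ r objects we need more than (r − 1) · k objects total. Threshold: n = (r − 1) · k + 1. With r = 12 and k = 97: n = 11 · 97 + 1 = 1067 + 1 = 1068. For n = 1067 = 11 · 97, we can put exactly 11 objects in every box, avoiding 12 in any single one — so 1068 is tight.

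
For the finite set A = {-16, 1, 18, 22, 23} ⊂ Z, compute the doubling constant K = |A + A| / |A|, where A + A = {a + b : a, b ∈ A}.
K = |A + A| / |A| = 14/5

Enumerate A + A = {a + b : a, b ∈ A}. With |A| = 5, there are |A|^2 = 25 ordered sum pairs; collecting distinct values, A + A = {-32, -15, 2, 6, 7, 19, 23, 24, 36, 40, 41, 44, 45, 46}, so |A + A| = 14. Thus K = 14/5. For comparison, the minimum possible |A + A| over all 5-element sets is 2·5 − 1 = 9 (so min K = 9/5), attained only by arithmetic progressions.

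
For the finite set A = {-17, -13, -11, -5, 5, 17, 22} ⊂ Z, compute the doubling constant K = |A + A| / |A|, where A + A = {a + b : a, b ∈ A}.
K = |A + A| / |A| = 26/7

Enumerate A + A = {a + b : a, b ∈ A}. With |A| = 7, there are |A|^2 = 49 ordered sum pairs; collecting distinct values, A + A = {-34, -30, -28, -26, -24, -22, -18, -16, -12, -10, -8, -6, 0, 4, 5, 6, 9, 10, 11, 12, 17, 22, 27, 34, 39, 44}, so |A + A| = 26. Thus K = 26/7. For comparison, the minimum possible |A + A| over all 7-element sets is 2·7 − 1 = 13 (so min K = 13/7), attained only by arithmetic progressions.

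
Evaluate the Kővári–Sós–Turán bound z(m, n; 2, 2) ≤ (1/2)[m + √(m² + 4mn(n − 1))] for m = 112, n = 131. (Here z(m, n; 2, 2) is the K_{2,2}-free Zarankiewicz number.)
z(112, 131; 2, 2) ≤ (1/2)[112 + √(112² + 4·112·131·130)] = (1/2)[112 + √7641984] = 1438.2069

Kővári–Sós–Turán: let r_1, ..., r_112 be the row sums and z = Σ r_i the total number of 1s. Each pair of columns can share at most one row with both entries 1 (else a 2×2 all-ones block appears), so Σ_i C(r_i, 2) ≤ C(131, 2) = 8515. By convexity Σ_i C(r_i, 2) ≥ 112·C(z/112, 2) = z(z − 112)/(2·112), giving z² − 112z − 112·131·130 ≤ 0 and hence z ≤ (1/2)[112 + √(12544 + 4·1907360)] = (1/2)[112 + √7641984] ≈ (1/2)(112 + 2764.4139) = 1438.2069.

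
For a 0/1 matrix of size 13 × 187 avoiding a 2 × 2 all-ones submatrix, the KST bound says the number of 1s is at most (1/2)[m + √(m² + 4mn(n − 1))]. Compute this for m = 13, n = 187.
z(13, 187; 2, 2) ≤ (1/2)[13 + √(13² + 4·13·187·186)] = (1/2)[13 + √1808833] = 678.9643

Kővári–Sós–Turán: let r_1, ..., r_13 be the row sums and z = Σ r_i the total number of 1s. Each pair of columns can share at most one row with both entries 1 (else a 2×2 all-ones block appears), so Σ_i C(r_i, 2) ≤ C(187, 2) = 17391. By convexity Σ_i C(r_i, 2) ≥ 13·C(z/13, 2) = z(z − 13)/(2·13), giving z² − 13z − 13·187·186 ≤ 0 and hence z ≤ (1/2)[13 + √(169 + 4·452166)] = (1/2)[13 + √1808833] ≈ (1/2)(13 + 1344.9286) = 678.9643.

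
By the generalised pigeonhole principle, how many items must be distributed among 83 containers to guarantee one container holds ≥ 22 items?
n = (22 − 1)·83 + 1 = 1744

By the generalised pigeonhole principle, to guarantee some box contains ≥ r objects we need more than (r − 1) · k objects total. Threshold: n = (r − 1) · k + 1. With r = 22 and k = 83: n = 21 · 83 + 1 = 1743 + 1 = 1744. For n = 1743 = 21 · 83, we can put exactly 21 objects in every box, avoiding 22 in any single one — so 1744 is tight.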